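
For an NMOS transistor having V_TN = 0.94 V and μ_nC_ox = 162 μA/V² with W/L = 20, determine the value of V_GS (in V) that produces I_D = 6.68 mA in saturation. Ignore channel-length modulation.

V_GS = 2.97 V

k_n = μ_nC_ox · (W/L) = 3.24 mA/V².
In saturation I_D = ½ k_n (V_GS − V_TN)², so V_GS − V_TN = √(2 I_D / k_n) = √(2 × 6.68 / 3.24) = 2.03 V.
V_GS = 0.94 + 2.03 = 2.97 V.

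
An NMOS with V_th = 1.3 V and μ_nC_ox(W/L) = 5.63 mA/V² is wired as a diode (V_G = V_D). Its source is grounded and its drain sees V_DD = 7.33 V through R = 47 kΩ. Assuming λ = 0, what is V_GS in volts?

With gate tied to drain, V_GS = V_DS ≥ V_GS − V_th, so the device is in saturation.
KCL at the drain: ½ k_n (V_GS − V_th)² = (V_DD − V_GS)/R.
Let x = V_GS − 1.3. Then 132 x² + x − 6.03 = 0, giving x = 0.21 V (positive root), so V_GS = 1.51 V.
I_D = (V_DD − V_GS)/R = (7.33 − 1.51) / 47 = 0.124 mA.

V_GS = 1.51 V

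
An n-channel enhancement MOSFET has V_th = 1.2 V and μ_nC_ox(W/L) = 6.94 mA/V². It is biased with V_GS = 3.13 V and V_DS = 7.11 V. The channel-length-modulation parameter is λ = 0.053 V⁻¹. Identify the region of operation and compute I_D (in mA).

V_ov = V_GS − V_th = 3.13 − 1.2 = 1.93 V.
Since V_DS = 7.11 V ≥ V_ov = 1.93 V, the device is in saturation.
I_D = ½ k_n V_ov² (1 + λ V_DS) = 0.5 × 6.94 × 1.93² × (1 + 0.053 × 7.11) = 17.8 mA.

Saturation; I_D = 17.8 mA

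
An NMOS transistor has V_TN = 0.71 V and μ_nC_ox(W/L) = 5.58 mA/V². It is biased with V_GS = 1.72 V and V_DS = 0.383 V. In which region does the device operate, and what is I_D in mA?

Triode; I_D = 1.75 mA

V_ov = V_GS − V_TN = 1.72 − 0.71 = 1.01 V.
Since V_DS = 0.383 V < V_ov = 1.01 V, the device is in the triode region.
I_D = k_n [V_ov · V_DS − ½ V_DS²] = 5.58 × [1.01 × 0.383 − 0.5 × 0.383²] = 1.75 mA.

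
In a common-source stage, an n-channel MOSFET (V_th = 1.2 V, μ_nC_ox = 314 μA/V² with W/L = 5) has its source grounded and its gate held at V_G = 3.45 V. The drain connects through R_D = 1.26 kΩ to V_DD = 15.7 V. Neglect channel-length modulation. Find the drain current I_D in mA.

V_GS = V_G = 3.45 V, so V_ov = 3.45 − 1.2 = 2.25 V.
k_n = μ_nC_ox · (W/L) = 1.57 mA/V².
Assume saturation: I_D = ½ k_n V_ov² = 0.5 × 1.57 × 2.25² = 3.97 mA, giving V_DS = V_DD − I_D R_D = 15.7 − 3.97 × 1.26 = 10.7 V.
V_DS = 10.7 V ≥ V_ov = 2.25 V, confirming saturation.

I_D = 3.97 mA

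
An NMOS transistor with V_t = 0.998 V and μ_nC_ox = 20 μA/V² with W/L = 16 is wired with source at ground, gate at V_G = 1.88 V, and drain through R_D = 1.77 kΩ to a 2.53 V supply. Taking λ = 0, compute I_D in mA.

V_GS = V_G = 1.88 V, so V_ov = 1.88 − 0.998 = 0.882 V.
k_n = μ_nC_ox · (W/L) = 0.32 mA/V².
Assume saturation: I_D = ½ k_n V_ov² = 0.5 × 0.32 × 0.882² = 0.124 mA, giving V_DS = V_DD − I_D R_D = 2.53 − 0.124 × 1.77 = 2.31 V.
V_DS = 2.31 V ≥ V_ov = 0.882 V, confirming saturation.

I_D = 0.124 mA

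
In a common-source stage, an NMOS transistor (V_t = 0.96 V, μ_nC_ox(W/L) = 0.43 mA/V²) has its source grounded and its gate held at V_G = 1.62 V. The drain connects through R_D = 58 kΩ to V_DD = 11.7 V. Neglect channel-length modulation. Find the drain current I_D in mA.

I_D = 0.0937 mA

V_GS = V_G = 1.62 V, so V_ov = 1.62 − 0.96 = 0.66 V.
Assume saturation: I_D = ½ k_n V_ov² = 0.5 × 0.43 × 0.66² = 0.0937 mA, giving V_DS = V_DD − I_D R_D = 11.7 − 0.0937 × 58 = 6.27 V.
V_DS = 6.27 V ≥ V_ov = 0.66 V, confirming saturation.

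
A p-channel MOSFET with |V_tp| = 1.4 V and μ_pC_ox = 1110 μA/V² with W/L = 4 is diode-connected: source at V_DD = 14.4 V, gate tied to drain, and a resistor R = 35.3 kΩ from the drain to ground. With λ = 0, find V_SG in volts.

V_SG = 1.80 V

With gate tied to drain, V_SG = V_SD ≥ V_SG − |V_tp|, so the device is in saturation.
k_p = μ_pC_ox · (W/L) = 4.44 mA/V².
KCL at the drain: ½ k_p (V_SG − |V_tp|)² = (V_DD − V_SG)/R.
Let x = V_SG − 1.4. Then 78.4 x² + x − 13 = 0, giving x = 0.401 V (positive root), so V_SG = 1.8 V.
I_D = (V_DD − V_SG)/R = (14.4 − 1.8) / 35.3 = 0.357 mA.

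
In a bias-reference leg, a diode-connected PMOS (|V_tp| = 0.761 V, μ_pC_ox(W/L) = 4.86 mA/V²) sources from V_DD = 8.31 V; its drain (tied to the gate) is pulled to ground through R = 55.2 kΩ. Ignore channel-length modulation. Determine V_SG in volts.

With gate tied to drain, V_SG = V_SD ≥ V_SG − |V_tp|, so the device is in saturation.
KCL at the drain: ½ k_p (V_SG − |V_tp|)² = (V_DD − V_SG)/R.
Let x = V_SG − 0.761. Then 134 x² + x − 7.549 = 0, giving x = 0.234 V (positive root), so V_SG = 0.995 V.
I_D = (V_DD − V_SG)/R = (8.31 − 0.995) / 55.2 = 0.133 mA.

V_SG = 0.995 V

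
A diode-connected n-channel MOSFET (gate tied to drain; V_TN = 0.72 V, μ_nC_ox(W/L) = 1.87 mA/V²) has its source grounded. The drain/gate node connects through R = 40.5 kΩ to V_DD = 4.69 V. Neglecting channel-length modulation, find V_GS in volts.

With gate tied to drain, V_GS = V_DS ≥ V_GS − V_TN, so the device is in saturation.
KCL at the drain: ½ k_n (V_GS − V_TN)² = (V_DD − V_GS)/R.
Let x = V_GS − 0.72. Then 37.9 x² + x − 3.97 = 0, giving x = 0.311 V (positive root), so V_GS = 1.03 V.
I_D = (V_DD − V_GS)/R = (4.69 − 1.03) / 40.5 = 0.0903 mA.

V_GS = 1.03 V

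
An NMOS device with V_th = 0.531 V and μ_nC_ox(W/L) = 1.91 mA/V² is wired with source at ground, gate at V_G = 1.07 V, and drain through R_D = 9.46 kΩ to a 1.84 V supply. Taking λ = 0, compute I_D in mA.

I_D = 0.173 mA

V_GS = V_G = 1.07 V, so V_ov = 1.07 − 0.531 = 0.539 V.
Assume saturation: I_D = ½ k_n V_ov² = 0.5 × 1.91 × 0.539² = 0.277 mA, giving V_DS = V_DD − I_D R_D = 1.84 − 0.277 × 9.46 = -0.785 V.
But -0.785 V < V_ov = 0.539 V, so the device is actually in triode.
In triode I_D = k_n[V_ov V_DS − ½ V_DS²] and I_D = (V_DD − V_DS)/R_D. Equating: 9.03 V_DS² − 10.74 V_DS + 1.84 = 0, giving V_DS = 0.208 V (the root below V_ov).
I_D = (1.84 − 0.208) / 9.46 = 0.173 mA.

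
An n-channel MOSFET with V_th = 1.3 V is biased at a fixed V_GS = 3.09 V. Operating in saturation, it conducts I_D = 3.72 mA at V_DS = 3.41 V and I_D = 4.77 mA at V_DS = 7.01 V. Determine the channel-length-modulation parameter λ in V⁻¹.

With V_GS fixed, I_D ∝ (1 + λ V_DS) in saturation, so I_D2/I_D1 = (1 + λ V_DS2)/(1 + λ V_DS1).
4.77/3.72 = 1.282 = (1 + 7.01 λ)/(1 + 3.41 λ).
Solving: λ (I_D1 V_DS2 − I_D2 V_DS1) = I_D2 − I_D1, so λ = (4.77 − 3.72) / (3.72 × 7.01 − 4.77 × 3.41) = 1.05 / 9.81 = 0.107 V⁻¹.

λ = 0.107 V⁻¹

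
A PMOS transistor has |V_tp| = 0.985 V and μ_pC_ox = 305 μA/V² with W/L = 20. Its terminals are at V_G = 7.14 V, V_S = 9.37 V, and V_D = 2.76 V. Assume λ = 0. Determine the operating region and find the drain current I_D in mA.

V_SG = V_S − V_G = 9.37 − 7.14 = 2.23 V; V_SD = V_S − V_D = 9.37 − 2.76 = 6.61 V.
k_p = μ_pC_ox · (W/L) = 6.1 mA/V².
V_ov = V_SG − |V_tp| = 2.23 − 0.985 = 1.24 V.
Since V_SD = 6.61 V ≥ V_ov = 1.24 V, the device is in saturation.
I_D = ½ k_p V_ov² = 0.5 × 6.1 × 1.24² = 4.73 mA.

Saturation; I_D = 4.73 mA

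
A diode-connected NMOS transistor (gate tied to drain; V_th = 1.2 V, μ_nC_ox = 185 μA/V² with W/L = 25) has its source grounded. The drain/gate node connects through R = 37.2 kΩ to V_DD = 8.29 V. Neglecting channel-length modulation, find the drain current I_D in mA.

With gate tied to drain, V_GS = V_DS ≥ V_GS − V_th, so the device is in saturation.
k_n = μ_nC_ox · (W/L) = 4.625 mA/V².
KCL at the drain: ½ k_n (V_GS − V_th)² = (V_DD − V_GS)/R.
Let x = V_GS − 1.2. Then 86 x² + x − 7.09 = 0, giving x = 0.281 V (positive root), so V_GS = 1.48 V.
I_D = (V_DD − V_GS)/R = (8.29 − 1.48) / 37.2 = 0.183 mA.

I_D = 0.183 mA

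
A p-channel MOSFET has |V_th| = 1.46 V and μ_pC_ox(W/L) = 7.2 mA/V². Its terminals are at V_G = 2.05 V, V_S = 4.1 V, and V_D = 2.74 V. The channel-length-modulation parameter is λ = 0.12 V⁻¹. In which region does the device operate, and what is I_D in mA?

V_SG = V_S − V_G = 4.1 − 2.05 = 2.05 V; V_SD = V_S − V_D = 4.1 − 2.74 = 1.36 V.
V_ov = V_SG − |V_th| = 2.05 − 1.46 = 0.59 V.
Since V_SD = 1.36 V ≥ V_ov = 0.59 V, the device is in saturation.
I_D = ½ k_p V_ov² (1 + λ V_SD) = 0.5 × 7.2 × 0.59² × (1 + 0.12 × 1.36) = 1.46 mA.

Saturation; I_D = 1.46 mA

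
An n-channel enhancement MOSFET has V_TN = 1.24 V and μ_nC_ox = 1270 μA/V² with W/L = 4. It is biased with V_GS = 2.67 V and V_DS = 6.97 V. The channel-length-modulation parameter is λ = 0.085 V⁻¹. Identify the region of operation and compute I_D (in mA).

Saturation; I_D = 8.27 mA

k_n = μ_nC_ox · (W/L) = 5.08 mA/V².
V_ov = V_GS − V_TN = 2.67 − 1.24 = 1.43 V.
Since V_DS = 6.97 V ≥ V_ov = 1.43 V, the device is in saturation.
I_D = ½ k_n V_ov² (1 + λ V_DS) = 0.5 × 5.08 × 1.43² × (1 + 0.085 × 6.97) = 8.27 mA.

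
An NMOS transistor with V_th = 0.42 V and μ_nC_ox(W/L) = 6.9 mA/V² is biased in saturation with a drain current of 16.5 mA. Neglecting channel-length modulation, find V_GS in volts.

V_GS = 2.61 V

In saturation I_D = ½ k_n (V_GS − V_th)², so V_GS − V_th = √(2 I_D / k_n) = √(2 × 16.5 / 6.9) = 2.19 V.
V_GS = 0.42 + 2.19 = 2.61 V.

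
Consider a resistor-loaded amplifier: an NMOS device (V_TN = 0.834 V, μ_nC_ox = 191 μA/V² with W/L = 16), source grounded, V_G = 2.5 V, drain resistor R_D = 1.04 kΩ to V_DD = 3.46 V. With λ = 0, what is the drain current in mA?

I_D = 2.69 mA

V_GS = V_G = 2.5 V, so V_ov = 2.5 − 0.834 = 1.67 V.
k_n = μ_nC_ox · (W/L) = 3.056 mA/V².
Assume saturation: I_D = ½ k_n V_ov² = 0.5 × 3.056 × 1.67² = 4.24 mA, giving V_DS = V_DD − I_D R_D = 3.46 − 4.24 × 1.04 = -0.951 V.
But -0.951 V < V_ov = 1.67 V, so the device is actually in triode.
In triode I_D = k_n[V_ov V_DS − ½ V_DS²] and I_D = (V_DD − V_DS)/R_D. Equating: 1.59 V_DS² − 6.295 V_DS + 3.46 = 0, giving V_DS = 0.659 V (the root below V_ov).
I_D = (3.46 − 0.659) / 1.04 = 2.69 mA.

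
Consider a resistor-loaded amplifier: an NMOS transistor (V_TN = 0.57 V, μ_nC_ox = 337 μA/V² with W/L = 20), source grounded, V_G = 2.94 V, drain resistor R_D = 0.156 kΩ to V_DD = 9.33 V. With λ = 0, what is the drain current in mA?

V_GS = V_G = 2.94 V, so V_ov = 2.94 − 0.57 = 2.37 V.
k_n = μ_nC_ox · (W/L) = 6.74 mA/V².
Assume saturation: I_D = ½ k_n V_ov² = 0.5 × 6.74 × 2.37² = 18.9 mA, giving V_DS = V_DD − I_D R_D = 9.33 − 18.9 × 0.156 = 6.38 V.
V_DS = 6.38 V ≥ V_ov = 2.37 V, confirming saturation.

I_D = 18.9 mA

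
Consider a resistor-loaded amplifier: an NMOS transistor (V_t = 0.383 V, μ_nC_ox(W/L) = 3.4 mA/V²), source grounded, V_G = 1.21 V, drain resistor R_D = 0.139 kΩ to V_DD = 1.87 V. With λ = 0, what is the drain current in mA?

V_GS = V_G = 1.21 V, so V_ov = 1.21 − 0.383 = 0.827 V.
Assume saturation: I_D = ½ k_n V_ov² = 0.5 × 3.4 × 0.827² = 1.16 mA, giving V_DS = V_DD − I_D R_D = 1.87 − 1.16 × 0.139 = 1.71 V.
V_DS = 1.71 V ≥ V_ov = 0.827 V, confirming saturation.

I_D = 1.16 mA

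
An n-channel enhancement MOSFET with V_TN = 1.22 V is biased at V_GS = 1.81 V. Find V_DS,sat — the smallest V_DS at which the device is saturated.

The boundary between triode and saturation is V_DS = V_GS − V_TN = V_ov.
V_ov = 1.81 − 1.22 = 0.59 V.

V_DS,sat = 0.590 V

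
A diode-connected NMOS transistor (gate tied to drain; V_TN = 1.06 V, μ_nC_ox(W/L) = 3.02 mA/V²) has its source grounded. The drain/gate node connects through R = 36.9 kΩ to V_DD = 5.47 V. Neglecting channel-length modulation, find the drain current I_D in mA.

I_D = 0.112 mA

With gate tied to drain, V_GS = V_DS ≥ V_GS − V_TN, so the device is in saturation.
KCL at the drain: ½ k_n (V_GS − V_TN)² = (V_DD − V_GS)/R.
Let x = V_GS − 1.06. Then 55.7 x² + x − 4.41 = 0, giving x = 0.273 V (positive root), so V_GS = 1.33 V.
I_D = (V_DD − V_GS)/R = (5.47 − 1.33) / 36.9 = 0.112 mA.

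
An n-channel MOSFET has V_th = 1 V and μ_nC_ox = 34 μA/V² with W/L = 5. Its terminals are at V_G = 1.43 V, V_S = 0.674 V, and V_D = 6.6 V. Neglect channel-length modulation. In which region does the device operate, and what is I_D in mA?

V_GS = V_G − V_S = 1.43 − 0.674 = 0.756 V; V_DS = V_D − V_S = 6.6 − 0.674 = 5.93 V.
V_GS = 0.756 V < V_th = 1 V, so the transistor is in cutoff.

Cutoff; I_D = 0 mA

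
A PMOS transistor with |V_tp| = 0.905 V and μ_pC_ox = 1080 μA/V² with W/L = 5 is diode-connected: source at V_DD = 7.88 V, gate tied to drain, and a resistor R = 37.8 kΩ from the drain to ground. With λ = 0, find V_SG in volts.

With gate tied to drain, V_SG = V_SD ≥ V_SG − |V_tp|, so the device is in saturation.
k_p = μ_pC_ox · (W/L) = 5.4 mA/V².
KCL at the drain: ½ k_p (V_SG − |V_tp|)² = (V_DD − V_SG)/R.
Let x = V_SG − 0.905. Then 102 x² + x − 6.975 = 0, giving x = 0.257 V (positive root), so V_SG = 1.16 V.
I_D = (V_DD − V_SG)/R = (7.88 − 1.16) / 37.8 = 0.178 mA.

V_SG = 1.16 V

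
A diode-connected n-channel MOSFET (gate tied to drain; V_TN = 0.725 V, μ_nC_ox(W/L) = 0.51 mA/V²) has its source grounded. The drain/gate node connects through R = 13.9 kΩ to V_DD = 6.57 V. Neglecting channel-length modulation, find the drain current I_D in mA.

I_D = 0.338 mA

With gate tied to drain, V_GS = V_DS ≥ V_GS − V_TN, so the device is in saturation.
KCL at the drain: ½ k_n (V_GS − V_TN)² = (V_DD − V_GS)/R.
Let x = V_GS − 0.725. Then 3.54 x² + x − 5.845 = 0, giving x = 1.15 V (positive root), so V_GS = 1.88 V.
I_D = (V_DD − V_GS)/R = (6.57 − 1.88) / 13.9 = 0.338 mA.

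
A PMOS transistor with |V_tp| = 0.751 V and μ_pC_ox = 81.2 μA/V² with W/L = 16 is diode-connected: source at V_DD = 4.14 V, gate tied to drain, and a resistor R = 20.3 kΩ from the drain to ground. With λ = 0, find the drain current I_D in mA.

With gate tied to drain, V_SG = V_SD ≥ V_SG − |V_tp|, so the device is in saturation.
k_p = μ_pC_ox · (W/L) = 1.299 mA/V².
KCL at the drain: ½ k_p (V_SG − |V_tp|)² = (V_DD − V_SG)/R.
Let x = V_SG − 0.751. Then 13.2 x² + x − 3.389 = 0, giving x = 0.47 V (positive root), so V_SG = 1.22 V.
I_D = (V_DD − V_SG)/R = (4.14 − 1.22) / 20.3 = 0.144 mA.

I_D = 0.144 mA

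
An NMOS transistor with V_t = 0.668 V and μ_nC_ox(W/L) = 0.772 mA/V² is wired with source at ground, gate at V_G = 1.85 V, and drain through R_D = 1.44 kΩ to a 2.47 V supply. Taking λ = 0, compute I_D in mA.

V_GS = V_G = 1.85 V, so V_ov = 1.85 − 0.668 = 1.18 V.
Assume saturation: I_D = ½ k_n V_ov² = 0.5 × 0.772 × 1.18² = 0.539 mA, giving V_DS = V_DD − I_D R_D = 2.47 − 0.539 × 1.44 = 1.69 V.
V_DS = 1.69 V ≥ V_ov = 1.18 V, confirming saturation.

I_D = 0.539 mA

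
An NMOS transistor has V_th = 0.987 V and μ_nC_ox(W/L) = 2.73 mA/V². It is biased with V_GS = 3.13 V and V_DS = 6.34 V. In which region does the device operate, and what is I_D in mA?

V_ov = V_GS − V_th = 3.13 − 0.987 = 2.14 V.
Since V_DS = 6.34 V ≥ V_ov = 2.14 V, the device is in saturation.
I_D = ½ k_n V_ov² = 0.5 × 2.73 × 2.14² = 6.27 mA.

Saturation; I_D = 6.27 mA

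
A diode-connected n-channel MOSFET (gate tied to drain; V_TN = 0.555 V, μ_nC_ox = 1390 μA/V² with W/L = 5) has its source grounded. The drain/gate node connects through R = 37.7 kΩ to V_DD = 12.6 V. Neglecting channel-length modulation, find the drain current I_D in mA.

With gate tied to drain, V_GS = V_DS ≥ V_GS − V_TN, so the device is in saturation.
k_n = μ_nC_ox · (W/L) = 6.95 mA/V².
KCL at the drain: ½ k_n (V_GS − V_TN)² = (V_DD − V_GS)/R.
Let x = V_GS − 0.555. Then 131 x² + x − 12.04 = 0, giving x = 0.299 V (positive root), so V_GS = 0.854 V.
I_D = (V_DD − V_GS)/R = (12.6 − 0.854) / 37.7 = 0.312 mA.

I_D = 0.312 mA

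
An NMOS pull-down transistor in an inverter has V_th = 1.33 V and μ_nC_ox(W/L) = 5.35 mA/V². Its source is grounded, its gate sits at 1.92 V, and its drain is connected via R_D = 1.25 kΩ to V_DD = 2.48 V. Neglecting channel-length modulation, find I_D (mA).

I_D = 0.931 mA

V_GS = V_G = 1.92 V, so V_ov = 1.92 − 1.33 = 0.59 V.
Assume saturation: I_D = ½ k_n V_ov² = 0.5 × 5.35 × 0.59² = 0.931 mA, giving V_DS = V_DD − I_D R_D = 2.48 − 0.931 × 1.25 = 1.32 V.
V_DS = 1.32 V ≥ V_ov = 0.59 V, confirming saturation.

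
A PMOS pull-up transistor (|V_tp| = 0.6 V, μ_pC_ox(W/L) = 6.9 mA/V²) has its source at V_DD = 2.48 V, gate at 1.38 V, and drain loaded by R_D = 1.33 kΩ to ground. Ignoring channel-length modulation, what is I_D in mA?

V_SG = V_DD − V_G = 2.48 − 1.38 = 1.1 V, so V_ov = 1.1 − 0.6 = 0.5 V.
Assume saturation: I_D = ½ k_p V_ov² = 0.5 × 6.9 × 0.5² = 0.863 mA, giving V_SD = V_DD − I_D R_D = 2.48 − 0.863 × 1.33 = 1.33 V.
V_SD = 1.33 V ≥ V_ov = 0.5 V, confirming saturation.

I_D = 0.863 mA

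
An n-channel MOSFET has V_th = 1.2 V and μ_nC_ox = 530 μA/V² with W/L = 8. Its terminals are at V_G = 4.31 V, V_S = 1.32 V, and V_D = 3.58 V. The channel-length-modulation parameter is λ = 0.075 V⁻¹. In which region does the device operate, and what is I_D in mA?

Saturation; I_D = 7.94 mA

V_GS = V_G − V_S = 4.31 − 1.32 = 2.99 V; V_DS = V_D − V_S = 3.58 − 1.32 = 2.26 V.
k_n = μ_nC_ox · (W/L) = 4.24 mA/V².
V_ov = V_GS − V_th = 2.99 − 1.2 = 1.79 V.
Since V_DS = 2.26 V ≥ V_ov = 1.79 V, the device is in saturation.
I_D = ½ k_n V_ov² (1 + λ V_DS) = 0.5 × 4.24 × 1.79² × (1 + 0.075 × 2.26) = 7.94 mA.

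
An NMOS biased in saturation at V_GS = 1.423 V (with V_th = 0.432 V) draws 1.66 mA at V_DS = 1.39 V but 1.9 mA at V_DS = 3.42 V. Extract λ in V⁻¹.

With V_GS fixed, I_D ∝ (1 + λ V_DS) in saturation, so I_D2/I_D1 = (1 + λ V_DS2)/(1 + λ V_DS1).
1.9/1.66 = 1.145 = (1 + 3.42 λ)/(1 + 1.39 λ).
Solving: λ (I_D1 V_DS2 − I_D2 V_DS1) = I_D2 − I_D1, so λ = (1.9 − 1.66) / (1.66 × 3.42 − 1.9 × 1.39) = 0.24 / 3.04 = 0.079 V⁻¹.

λ = 0.0790 V⁻¹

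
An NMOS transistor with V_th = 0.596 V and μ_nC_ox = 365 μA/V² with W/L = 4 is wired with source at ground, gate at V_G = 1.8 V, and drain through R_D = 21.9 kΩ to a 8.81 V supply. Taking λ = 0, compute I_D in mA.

V_GS = V_G = 1.8 V, so V_ov = 1.8 − 0.596 = 1.2 V.
k_n = μ_nC_ox · (W/L) = 1.46 mA/V².
Assume saturation: I_D = ½ k_n V_ov² = 0.5 × 1.46 × 1.2² = 1.06 mA, giving V_DS = V_DD − I_D R_D = 8.81 − 1.06 × 21.9 = -14.4 V.
But -14.4 V < V_ov = 1.2 V, so the device is actually in triode.
In triode I_D = k_n[V_ov V_DS − ½ V_DS²] and I_D = (V_DD − V_DS)/R_D. Equating: 16 V_DS² − 39.5 V_DS + 8.81 = 0, giving V_DS = 0.248 V (the root below V_ov).
I_D = (8.81 − 0.248) / 21.9 = 0.391 mA.

I_D = 0.391 mA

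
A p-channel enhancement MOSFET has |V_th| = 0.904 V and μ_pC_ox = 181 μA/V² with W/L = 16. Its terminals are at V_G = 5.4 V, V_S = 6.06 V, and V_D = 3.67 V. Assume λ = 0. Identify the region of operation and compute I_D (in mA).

V_SG = V_S − V_G = 6.06 − 5.4 = 0.66 V; V_SD = V_S − V_D = 6.06 − 3.67 = 2.39 V.
V_SG = 0.66 V < |V_th| = 0.904 V, so the transistor is in cutoff.

Cutoff; I_D = 0 mA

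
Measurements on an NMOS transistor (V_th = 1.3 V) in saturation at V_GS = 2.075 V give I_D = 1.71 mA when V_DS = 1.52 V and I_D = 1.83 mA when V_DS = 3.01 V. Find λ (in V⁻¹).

λ = 0.0507 V⁻¹

With V_GS fixed, I_D ∝ (1 + λ V_DS) in saturation, so I_D2/I_D1 = (1 + λ V_DS2)/(1 + λ V_DS1).
1.83/1.71 = 1.07 = (1 + 3.01 λ)/(1 + 1.52 λ).
Solving: λ (I_D1 V_DS2 − I_D2 V_DS1) = I_D2 − I_D1, so λ = (1.83 − 1.71) / (1.71 × 3.01 − 1.83 × 1.52) = 0.12 / 2.37 = 0.0507 V⁻¹.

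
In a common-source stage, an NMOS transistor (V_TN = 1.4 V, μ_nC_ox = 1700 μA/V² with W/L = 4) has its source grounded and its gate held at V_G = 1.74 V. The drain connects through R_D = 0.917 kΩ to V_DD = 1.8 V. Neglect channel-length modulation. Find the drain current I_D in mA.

V_GS = V_G = 1.74 V, so V_ov = 1.74 − 1.4 = 0.34 V.
k_n = μ_nC_ox · (W/L) = 6.8 mA/V².
Assume saturation: I_D = ½ k_n V_ov² = 0.5 × 6.8 × 0.34² = 0.393 mA, giving V_DS = V_DD − I_D R_D = 1.8 − 0.393 × 0.917 = 1.44 V.
V_DS = 1.44 V ≥ V_ov = 0.34 V, confirming saturation.

I_D = 0.393 mA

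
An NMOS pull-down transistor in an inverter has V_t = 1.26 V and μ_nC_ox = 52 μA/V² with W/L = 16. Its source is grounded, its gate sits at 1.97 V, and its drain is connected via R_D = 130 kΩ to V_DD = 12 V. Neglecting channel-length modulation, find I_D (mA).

V_GS = V_G = 1.97 V, so V_ov = 1.97 − 1.26 = 0.71 V.
k_n = μ_nC_ox · (W/L) = 0.832 mA/V².
Assume saturation: I_D = ½ k_n V_ov² = 0.5 × 0.832 × 0.71² = 0.21 mA, giving V_DS = V_DD − I_D R_D = 12 − 0.21 × 130 = -15.3 V.
But -15.3 V < V_ov = 0.71 V, so the device is actually in triode.
In triode I_D = k_n[V_ov V_DS − ½ V_DS²] and I_D = (V_DD − V_DS)/R_D. Equating: 54.1 V_DS² − 77.79 V_DS + 12 = 0, giving V_DS = 0.176 V (the root below V_ov).
I_D = (12 − 0.176) / 130 = 0.091 mA.

I_D = 0.0910 mA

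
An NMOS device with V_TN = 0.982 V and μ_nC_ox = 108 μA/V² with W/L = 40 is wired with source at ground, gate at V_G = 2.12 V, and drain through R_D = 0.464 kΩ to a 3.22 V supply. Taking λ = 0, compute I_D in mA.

V_GS = V_G = 2.12 V, so V_ov = 2.12 − 0.982 = 1.14 V.
k_n = μ_nC_ox · (W/L) = 4.32 mA/V².
Assume saturation: I_D = ½ k_n V_ov² = 0.5 × 4.32 × 1.14² = 2.8 mA, giving V_DS = V_DD − I_D R_D = 3.22 − 2.8 × 0.464 = 1.92 V.
V_DS = 1.92 V ≥ V_ov = 1.14 V, confirming saturation.

I_D = 2.80 mA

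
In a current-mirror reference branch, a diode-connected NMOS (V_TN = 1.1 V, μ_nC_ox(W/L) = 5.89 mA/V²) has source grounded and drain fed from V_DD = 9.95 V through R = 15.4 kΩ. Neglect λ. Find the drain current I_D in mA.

I_D = 0.547 mA

With gate tied to drain, V_GS = V_DS ≥ V_GS − V_TN, so the device is in saturation.
KCL at the drain: ½ k_n (V_GS − V_TN)² = (V_DD − V_GS)/R.
Let x = V_GS − 1.1. Then 45.4 x² + x − 8.85 = 0, giving x = 0.431 V (positive root), so V_GS = 1.53 V.
I_D = (V_DD − V_GS)/R = (9.95 − 1.53) / 15.4 = 0.547 mA.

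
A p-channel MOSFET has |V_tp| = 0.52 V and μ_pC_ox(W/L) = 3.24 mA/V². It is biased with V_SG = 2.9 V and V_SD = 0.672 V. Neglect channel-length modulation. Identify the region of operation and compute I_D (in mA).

Triode; I_D = 4.45 mA

V_ov = V_SG − |V_tp| = 2.9 − 0.52 = 2.38 V.
Since V_SD = 0.672 V < V_ov = 2.38 V, the device is in the triode region.
I_D = k_p [V_ov · V_SD − ½ V_SD²] = 3.24 × [2.38 × 0.672 − 0.5 × 0.672²] = 4.45 mA.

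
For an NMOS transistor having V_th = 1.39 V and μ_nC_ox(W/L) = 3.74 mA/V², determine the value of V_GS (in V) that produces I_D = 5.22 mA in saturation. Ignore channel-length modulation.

V_GS = 3.06 V

In saturation I_D = ½ k_n (V_GS − V_th)², so V_GS − V_th = √(2 I_D / k_n) = √(2 × 5.22 / 3.74) = 1.67 V.
V_GS = 1.39 + 1.67 = 3.06 V.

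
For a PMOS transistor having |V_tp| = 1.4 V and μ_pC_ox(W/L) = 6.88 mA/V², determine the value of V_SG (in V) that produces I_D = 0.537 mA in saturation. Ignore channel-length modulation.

In saturation I_D = ½ k_p (V_SG − |V_tp|)², so V_SG − |V_tp| = √(2 I_D / k_p) = √(2 × 0.537 / 6.88) = 0.395 V.
V_SG = 1.4 + 0.395 = 1.8 V.

V_SG = 1.80 V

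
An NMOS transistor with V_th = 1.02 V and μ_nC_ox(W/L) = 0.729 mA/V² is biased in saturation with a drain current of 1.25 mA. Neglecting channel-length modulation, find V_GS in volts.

V_GS = 2.87 V

In saturation I_D = ½ k_n (V_GS − V_th)², so V_GS − V_th = √(2 I_D / k_n) = √(2 × 1.25 / 0.729) = 1.85 V.
V_GS = 1.02 + 1.85 = 2.87 V.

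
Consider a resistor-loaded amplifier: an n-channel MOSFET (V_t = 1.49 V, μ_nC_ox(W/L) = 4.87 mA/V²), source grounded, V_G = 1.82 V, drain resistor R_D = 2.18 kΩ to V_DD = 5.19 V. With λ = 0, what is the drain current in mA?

I_D = 0.265 mA

V_GS = V_G = 1.82 V, so V_ov = 1.82 − 1.49 = 0.33 V.
Assume saturation: I_D = ½ k_n V_ov² = 0.5 × 4.87 × 0.33² = 0.265 mA, giving V_DS = V_DD − I_D R_D = 5.19 − 0.265 × 2.18 = 4.61 V.
V_DS = 4.61 V ≥ V_ov = 0.33 V, confirming saturation.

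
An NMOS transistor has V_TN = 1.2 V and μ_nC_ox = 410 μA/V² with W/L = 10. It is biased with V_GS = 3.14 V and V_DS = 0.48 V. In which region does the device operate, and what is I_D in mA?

Triode; I_D = 3.35 mA

k_n = μ_nC_ox · (W/L) = 4.1 mA/V².
V_ov = V_GS − V_TN = 3.14 − 1.2 = 1.94 V.
Since V_DS = 0.48 V < V_ov = 1.94 V, the device is in the triode region.
I_D = k_n [V_ov · V_DS − ½ V_DS²] = 4.1 × [1.94 × 0.48 − 0.5 × 0.48²] = 3.35 mA.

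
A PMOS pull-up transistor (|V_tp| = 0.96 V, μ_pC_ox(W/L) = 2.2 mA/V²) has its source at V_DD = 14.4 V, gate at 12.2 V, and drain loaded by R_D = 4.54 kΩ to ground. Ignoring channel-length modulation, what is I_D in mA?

V_SG = V_DD − V_G = 14.4 − 12.2 = 2.2 V, so V_ov = 2.2 − 0.96 = 1.24 V.
Assume saturation: I_D = ½ k_p V_ov² = 0.5 × 2.2 × 1.24² = 1.69 mA, giving V_SD = V_DD − I_D R_D = 14.4 − 1.69 × 4.54 = 6.72 V.
V_SD = 6.72 V ≥ V_ov = 1.24 V, confirming saturation.

I_D = 1.69 mA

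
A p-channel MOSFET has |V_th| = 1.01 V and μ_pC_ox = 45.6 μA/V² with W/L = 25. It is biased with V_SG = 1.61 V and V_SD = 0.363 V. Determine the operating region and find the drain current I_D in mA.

Triode; I_D = 0.173 mA

k_p = μ_pC_ox · (W/L) = 1.14 mA/V².
V_ov = V_SG − |V_th| = 1.61 − 1.01 = 0.6 V.
Since V_SD = 0.363 V < V_ov = 0.6 V, the device is in the triode region.
I_D = k_p [V_ov · V_SD − ½ V_SD²] = 1.14 × [0.6 × 0.363 − 0.5 × 0.363²] = 0.173 mA.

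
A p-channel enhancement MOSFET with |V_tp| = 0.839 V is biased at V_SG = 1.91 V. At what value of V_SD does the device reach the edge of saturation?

V_SD,sat = 1.07 V

The boundary between triode and saturation is V_SD = V_SG − |V_tp| = V_ov.
V_ov = 1.91 − 0.839 = 1.07 V.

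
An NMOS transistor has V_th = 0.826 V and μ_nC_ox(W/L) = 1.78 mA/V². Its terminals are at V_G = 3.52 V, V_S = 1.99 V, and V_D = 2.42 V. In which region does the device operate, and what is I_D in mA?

Triode; I_D = 0.374 mA

V_GS = V_G − V_S = 3.52 − 1.99 = 1.53 V; V_DS = V_D − V_S = 2.42 − 1.99 = 0.43 V.
V_ov = V_GS − V_th = 1.53 − 0.826 = 0.704 V.
Since V_DS = 0.43 V < V_ov = 0.704 V, the device is in the triode region.
I_D = k_n [V_ov · V_DS − ½ V_DS²] = 1.78 × [0.704 × 0.43 − 0.5 × 0.43²] = 0.374 mA.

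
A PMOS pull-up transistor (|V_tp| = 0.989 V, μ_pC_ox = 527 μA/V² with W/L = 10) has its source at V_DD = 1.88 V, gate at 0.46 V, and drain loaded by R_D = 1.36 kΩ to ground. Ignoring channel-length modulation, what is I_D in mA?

I_D = 0.489 mA

V_SG = V_DD − V_G = 1.88 − 0.46 = 1.42 V, so V_ov = 1.42 − 0.989 = 0.431 V.
k_p = μ_pC_ox · (W/L) = 5.27 mA/V².
Assume saturation: I_D = ½ k_p V_ov² = 0.5 × 5.27 × 0.431² = 0.489 mA, giving V_SD = V_DD − I_D R_D = 1.88 − 0.489 × 1.36 = 1.21 V.
V_SD = 1.21 V ≥ V_ov = 0.431 V, confirming saturation.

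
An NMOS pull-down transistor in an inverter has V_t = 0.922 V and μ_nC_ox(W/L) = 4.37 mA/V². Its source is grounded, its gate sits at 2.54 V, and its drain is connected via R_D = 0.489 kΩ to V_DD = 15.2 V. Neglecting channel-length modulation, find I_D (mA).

V_GS = V_G = 2.54 V, so V_ov = 2.54 − 0.922 = 1.62 V.
Assume saturation: I_D = ½ k_n V_ov² = 0.5 × 4.37 × 1.62² = 5.72 mA, giving V_DS = V_DD − I_D R_D = 15.2 − 5.72 × 0.489 = 12.4 V.
V_DS = 12.4 V ≥ V_ov = 1.62 V, confirming saturation.

I_D = 5.72 mA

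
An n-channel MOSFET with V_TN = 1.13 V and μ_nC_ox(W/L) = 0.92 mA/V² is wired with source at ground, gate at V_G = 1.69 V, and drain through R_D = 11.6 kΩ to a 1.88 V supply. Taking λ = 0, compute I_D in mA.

I_D = 0.129 mA

V_GS = V_G = 1.69 V, so V_ov = 1.69 − 1.13 = 0.56 V.
Assume saturation: I_D = ½ k_n V_ov² = 0.5 × 0.92 × 0.56² = 0.144 mA, giving V_DS = V_DD − I_D R_D = 1.88 − 0.144 × 11.6 = 0.207 V.
But 0.207 V < V_ov = 0.56 V, so the device is actually in triode.
In triode I_D = k_n[V_ov V_DS − ½ V_DS²] and I_D = (V_DD − V_DS)/R_D. Equating: 5.34 V_DS² − 6.976 V_DS + 1.88 = 0, giving V_DS = 0.38 V (the root below V_ov).
I_D = (1.88 − 0.38) / 11.6 = 0.129 mA.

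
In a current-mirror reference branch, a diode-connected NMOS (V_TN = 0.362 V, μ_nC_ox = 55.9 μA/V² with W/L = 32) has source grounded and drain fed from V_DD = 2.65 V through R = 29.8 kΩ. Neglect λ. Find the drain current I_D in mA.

I_D = 0.0676 mA

With gate tied to drain, V_GS = V_DS ≥ V_GS − V_TN, so the device is in saturation.
k_n = μ_nC_ox · (W/L) = 1.789 mA/V².
KCL at the drain: ½ k_n (V_GS − V_TN)² = (V_DD − V_GS)/R.
Let x = V_GS − 0.362. Then 26.7 x² + x − 2.288 = 0, giving x = 0.275 V (positive root), so V_GS = 0.637 V.
I_D = (V_DD − V_GS)/R = (2.65 − 0.637) / 29.8 = 0.0676 mA.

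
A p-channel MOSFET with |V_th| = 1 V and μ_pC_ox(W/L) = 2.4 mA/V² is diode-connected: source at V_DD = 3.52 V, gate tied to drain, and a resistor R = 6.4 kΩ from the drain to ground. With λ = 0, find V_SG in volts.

With gate tied to drain, V_SG = V_SD ≥ V_SG − |V_th|, so the device is in saturation.
KCL at the drain: ½ k_p (V_SG − |V_th|)² = (V_DD − V_SG)/R.
Let x = V_SG − 1. Then 7.68 x² + x − 2.52 = 0, giving x = 0.511 V (positive root), so V_SG = 1.51 V.
I_D = (V_DD − V_SG)/R = (3.52 − 1.51) / 6.4 = 0.314 mA.

V_SG = 1.51 V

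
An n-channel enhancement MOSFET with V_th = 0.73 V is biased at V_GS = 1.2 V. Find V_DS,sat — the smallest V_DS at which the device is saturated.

V_DS,sat = 0.470 V

The boundary between triode and saturation is V_DS = V_GS − V_th = V_ov.
V_ov = 1.2 − 0.73 = 0.47 V.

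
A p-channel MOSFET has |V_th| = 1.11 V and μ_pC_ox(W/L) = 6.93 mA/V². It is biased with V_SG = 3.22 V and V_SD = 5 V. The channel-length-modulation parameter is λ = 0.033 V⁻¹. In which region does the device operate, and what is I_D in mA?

Saturation; I_D = 18.0 mA

V_ov = V_SG − |V_th| = 3.22 − 1.11 = 2.11 V.
Since V_SD = 5 V ≥ V_ov = 2.11 V, the device is in saturation.
I_D = ½ k_p V_ov² (1 + λ V_SD) = 0.5 × 6.93 × 2.11² × (1 + 0.033 × 5) = 18 mA.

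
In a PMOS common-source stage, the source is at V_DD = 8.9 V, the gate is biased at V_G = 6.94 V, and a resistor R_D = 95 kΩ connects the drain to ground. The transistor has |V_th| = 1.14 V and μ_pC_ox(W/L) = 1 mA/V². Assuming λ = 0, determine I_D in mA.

V_SG = V_DD − V_G = 8.9 − 6.94 = 1.96 V, so V_ov = 1.96 − 1.14 = 0.82 V.
Assume saturation: I_D = ½ k_p V_ov² = 0.5 × 1 × 0.82² = 0.336 mA, giving V_SD = V_DD − I_D R_D = 8.9 − 0.336 × 95 = -23 V.
But -23 V < V_ov = 0.82 V, so the device is actually in triode.
In triode I_D = k_p[V_ov V_SD − ½ V_SD²] and I_D = (V_DD − V_SD)/R_D. Equating: 47.5 V_SD² − 78.9 V_SD + 8.9 = 0, giving V_SD = 0.122 V (the root below V_ov).
I_D = (8.9 − 0.122) / 95 = 0.0924 mA.

I_D = 0.0924 mA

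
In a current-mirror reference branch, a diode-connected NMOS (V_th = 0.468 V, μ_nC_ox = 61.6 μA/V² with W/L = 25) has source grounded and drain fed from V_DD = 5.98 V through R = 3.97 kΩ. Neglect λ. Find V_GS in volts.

V_GS = 1.66 V

With gate tied to drain, V_GS = V_DS ≥ V_GS − V_th, so the device is in saturation.
k_n = μ_nC_ox · (W/L) = 1.54 mA/V².
KCL at the drain: ½ k_n (V_GS − V_th)² = (V_DD − V_GS)/R.
Let x = V_GS − 0.468. Then 3.06 x² + x − 5.512 = 0, giving x = 1.19 V (positive root), so V_GS = 1.66 V.
I_D = (V_DD − V_GS)/R = (5.98 − 1.66) / 3.97 = 1.09 mA.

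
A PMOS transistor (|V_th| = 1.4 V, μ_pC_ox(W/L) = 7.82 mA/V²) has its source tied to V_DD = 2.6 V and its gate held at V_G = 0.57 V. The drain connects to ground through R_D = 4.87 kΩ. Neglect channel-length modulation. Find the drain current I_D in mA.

V_SG = V_DD − V_G = 2.6 − 0.57 = 2.03 V, so V_ov = 2.03 − 1.4 = 0.63 V.
Assume saturation: I_D = ½ k_p V_ov² = 0.5 × 7.82 × 0.63² = 1.55 mA, giving V_SD = V_DD − I_D R_D = 2.6 − 1.55 × 4.87 = -4.96 V.
But -4.96 V < V_ov = 0.63 V, so the device is actually in triode.
In triode I_D = k_p[V_ov V_SD − ½ V_SD²] and I_D = (V_DD − V_SD)/R_D. Equating: 19 V_SD² − 24.99 V_SD + 2.6 = 0, giving V_SD = 0.114 V (the root below V_ov).
I_D = (2.6 − 0.114) / 4.87 = 0.51 mA.

I_D = 0.510 mA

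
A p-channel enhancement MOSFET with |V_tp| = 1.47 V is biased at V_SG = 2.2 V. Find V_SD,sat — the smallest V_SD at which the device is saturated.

The boundary between triode and saturation is V_SD = V_SG − |V_tp| = V_ov.
V_ov = 2.2 − 1.47 = 0.73 V.

V_SD,sat = 0.730 V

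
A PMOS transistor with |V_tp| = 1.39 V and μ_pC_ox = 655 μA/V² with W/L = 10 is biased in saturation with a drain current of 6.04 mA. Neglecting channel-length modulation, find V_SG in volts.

k_p = μ_pC_ox · (W/L) = 6.55 mA/V².
In saturation I_D = ½ k_p (V_SG − |V_tp|)², so V_SG − |V_tp| = √(2 I_D / k_p) = √(2 × 6.04 / 6.55) = 1.36 V.
V_SG = 1.39 + 1.36 = 2.75 V.

V_SG = 2.75 V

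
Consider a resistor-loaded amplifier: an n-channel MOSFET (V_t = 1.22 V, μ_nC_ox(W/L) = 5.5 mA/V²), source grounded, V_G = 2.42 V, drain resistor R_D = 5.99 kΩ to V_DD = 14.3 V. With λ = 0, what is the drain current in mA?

I_D = 2.32 mA

V_GS = V_G = 2.42 V, so V_ov = 2.42 − 1.22 = 1.2 V.
Assume saturation: I_D = ½ k_n V_ov² = 0.5 × 5.5 × 1.2² = 3.96 mA, giving V_DS = V_DD − I_D R_D = 14.3 − 3.96 × 5.99 = -9.42 V.
But -9.42 V < V_ov = 1.2 V, so the device is actually in triode.
In triode I_D = k_n[V_ov V_DS − ½ V_DS²] and I_D = (V_DD − V_DS)/R_D. Equating: 16.5 V_DS² − 40.53 V_DS + 14.3 = 0, giving V_DS = 0.427 V (the root below V_ov).
I_D = (14.3 − 0.427) / 5.99 = 2.32 mA.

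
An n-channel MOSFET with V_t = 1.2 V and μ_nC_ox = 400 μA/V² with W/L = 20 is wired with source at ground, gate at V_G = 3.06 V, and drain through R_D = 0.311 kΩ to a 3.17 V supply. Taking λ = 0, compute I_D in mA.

I_D = 8.07 mA

V_GS = V_G = 3.06 V, so V_ov = 3.06 − 1.2 = 1.86 V.
k_n = μ_nC_ox · (W/L) = 8 mA/V².
Assume saturation: I_D = ½ k_n V_ov² = 0.5 × 8 × 1.86² = 13.8 mA, giving V_DS = V_DD − I_D R_D = 3.17 − 13.8 × 0.311 = -1.13 V.
But -1.13 V < V_ov = 1.86 V, so the device is actually in triode.
In triode I_D = k_n[V_ov V_DS − ½ V_DS²] and I_D = (V_DD − V_DS)/R_D. Equating: 1.24 V_DS² − 5.628 V_DS + 3.17 = 0, giving V_DS = 0.659 V (the root below V_ov).
I_D = (3.17 − 0.659) / 0.311 = 8.07 mA.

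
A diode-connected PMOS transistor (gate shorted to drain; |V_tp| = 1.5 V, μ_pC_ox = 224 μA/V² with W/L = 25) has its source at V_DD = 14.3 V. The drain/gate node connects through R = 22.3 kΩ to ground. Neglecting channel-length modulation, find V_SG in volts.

V_SG = 1.94 V

With gate tied to drain, V_SG = V_SD ≥ V_SG − |V_tp|, so the device is in saturation.
k_p = μ_pC_ox · (W/L) = 5.6 mA/V².
KCL at the drain: ½ k_p (V_SG − |V_tp|)² = (V_DD − V_SG)/R.
Let x = V_SG − 1.5. Then 62.4 x² + x − 12.8 = 0, giving x = 0.445 V (positive root), so V_SG = 1.94 V.
I_D = (V_DD − V_SG)/R = (14.3 − 1.94) / 22.3 = 0.554 mA.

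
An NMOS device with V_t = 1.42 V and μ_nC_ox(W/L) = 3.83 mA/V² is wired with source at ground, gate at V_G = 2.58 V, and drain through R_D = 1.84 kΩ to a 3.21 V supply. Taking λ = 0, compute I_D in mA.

I_D = 1.52 mA

V_GS = V_G = 2.58 V, so V_ov = 2.58 − 1.42 = 1.16 V.
Assume saturation: I_D = ½ k_n V_ov² = 0.5 × 3.83 × 1.16² = 2.58 mA, giving V_DS = V_DD − I_D R_D = 3.21 − 2.58 × 1.84 = -1.53 V.
But -1.53 V < V_ov = 1.16 V, so the device is actually in triode.
In triode I_D = k_n[V_ov V_DS − ½ V_DS²] and I_D = (V_DD − V_DS)/R_D. Equating: 3.52 V_DS² − 9.175 V_DS + 3.21 = 0, giving V_DS = 0.416 V (the root below V_ov).
I_D = (3.21 − 0.416) / 1.84 = 1.52 mA.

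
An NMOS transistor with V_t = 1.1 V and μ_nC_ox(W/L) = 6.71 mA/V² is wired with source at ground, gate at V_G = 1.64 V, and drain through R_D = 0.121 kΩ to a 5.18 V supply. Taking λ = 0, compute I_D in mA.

V_GS = V_G = 1.64 V, so V_ov = 1.64 − 1.1 = 0.54 V.
Assume saturation: I_D = ½ k_n V_ov² = 0.5 × 6.71 × 0.54² = 0.978 mA, giving V_DS = V_DD − I_D R_D = 5.18 − 0.978 × 0.121 = 5.06 V.
V_DS = 5.06 V ≥ V_ov = 0.54 V, confirming saturation.

I_D = 0.978 mA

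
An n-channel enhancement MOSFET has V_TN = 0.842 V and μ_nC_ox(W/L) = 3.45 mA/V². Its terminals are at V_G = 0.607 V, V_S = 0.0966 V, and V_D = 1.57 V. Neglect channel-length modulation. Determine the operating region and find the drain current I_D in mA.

Cutoff; I_D = 0 mA

V_GS = V_G − V_S = 0.607 − 0.0966 = 0.51 V; V_DS = V_D − V_S = 1.57 − 0.0966 = 1.47 V.
V_GS = 0.51 V < V_TN = 0.842 V, so the transistor is in cutoff.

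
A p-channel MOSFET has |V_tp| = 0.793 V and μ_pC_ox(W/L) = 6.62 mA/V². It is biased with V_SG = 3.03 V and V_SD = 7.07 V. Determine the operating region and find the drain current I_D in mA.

V_ov = V_SG − |V_tp| = 3.03 − 0.793 = 2.24 V.
Since V_SD = 7.07 V ≥ V_ov = 2.24 V, the device is in saturation.
I_D = ½ k_p V_ov² = 0.5 × 6.62 × 2.24² = 16.6 mA.

Saturation; I_D = 16.6 mA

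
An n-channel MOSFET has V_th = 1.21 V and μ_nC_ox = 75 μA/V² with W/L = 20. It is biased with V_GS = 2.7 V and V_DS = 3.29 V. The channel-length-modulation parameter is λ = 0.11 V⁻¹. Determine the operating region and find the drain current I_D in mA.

Saturation; I_D = 2.27 mA

k_n = μ_nC_ox · (W/L) = 1.5 mA/V².
V_ov = V_GS − V_th = 2.7 − 1.21 = 1.49 V.
Since V_DS = 3.29 V ≥ V_ov = 1.49 V, the device is in saturation.
I_D = ½ k_n V_ov² (1 + λ V_DS) = 0.5 × 1.5 × 1.49² × (1 + 0.11 × 3.29) = 2.27 mA.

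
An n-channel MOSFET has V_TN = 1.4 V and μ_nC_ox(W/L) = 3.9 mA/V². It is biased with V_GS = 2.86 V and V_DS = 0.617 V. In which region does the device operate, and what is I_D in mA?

Triode; I_D = 2.77 mA

V_ov = V_GS − V_TN = 2.86 − 1.4 = 1.46 V.
Since V_DS = 0.617 V < V_ov = 1.46 V, the device is in the triode region.
I_D = k_n [V_ov · V_DS − ½ V_DS²] = 3.9 × [1.46 × 0.617 − 0.5 × 0.617²] = 2.77 mA.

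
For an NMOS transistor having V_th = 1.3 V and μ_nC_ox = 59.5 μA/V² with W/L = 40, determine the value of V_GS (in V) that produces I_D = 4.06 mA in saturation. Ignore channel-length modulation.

k_n = μ_nC_ox · (W/L) = 2.38 mA/V².
In saturation I_D = ½ k_n (V_GS − V_th)², so V_GS − V_th = √(2 I_D / k_n) = √(2 × 4.06 / 2.38) = 1.85 V.
V_GS = 1.3 + 1.85 = 3.15 V.

V_GS = 3.15 V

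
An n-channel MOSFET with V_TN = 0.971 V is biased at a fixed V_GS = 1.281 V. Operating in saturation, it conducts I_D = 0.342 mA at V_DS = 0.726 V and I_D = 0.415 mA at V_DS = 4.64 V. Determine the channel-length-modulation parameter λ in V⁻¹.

With V_GS fixed, I_D ∝ (1 + λ V_DS) in saturation, so I_D2/I_D1 = (1 + λ V_DS2)/(1 + λ V_DS1).
0.415/0.342 = 1.213 = (1 + 4.64 λ)/(1 + 0.726 λ).
Solving: λ (I_D1 V_DS2 − I_D2 V_DS1) = I_D2 − I_D1, so λ = (0.415 − 0.342) / (0.342 × 4.64 − 0.415 × 0.726) = 0.073 / 1.29 = 0.0568 V⁻¹.

λ = 0.0568 V⁻¹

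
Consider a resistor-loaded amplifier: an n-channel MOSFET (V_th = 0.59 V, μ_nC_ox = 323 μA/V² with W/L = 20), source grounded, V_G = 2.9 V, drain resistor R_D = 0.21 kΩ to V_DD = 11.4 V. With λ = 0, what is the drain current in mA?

I_D = 17.2 mA

V_GS = V_G = 2.9 V, so V_ov = 2.9 − 0.59 = 2.31 V.
k_n = μ_nC_ox · (W/L) = 6.46 mA/V².
Assume saturation: I_D = ½ k_n V_ov² = 0.5 × 6.46 × 2.31² = 17.2 mA, giving V_DS = V_DD − I_D R_D = 11.4 − 17.2 × 0.21 = 7.78 V.
V_DS = 7.78 V ≥ V_ov = 2.31 V, confirming saturation.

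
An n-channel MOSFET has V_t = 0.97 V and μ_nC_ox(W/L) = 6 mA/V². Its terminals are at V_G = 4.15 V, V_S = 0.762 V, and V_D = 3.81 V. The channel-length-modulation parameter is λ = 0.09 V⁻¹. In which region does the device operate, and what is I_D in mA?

Saturation; I_D = 22.4 mA

V_GS = V_G − V_S = 4.15 − 0.762 = 3.39 V; V_DS = V_D − V_S = 3.81 − 0.762 = 3.05 V.
V_ov = V_GS − V_t = 3.39 − 0.97 = 2.42 V.
Since V_DS = 3.05 V ≥ V_ov = 2.42 V, the device is in saturation.
I_D = ½ k_n V_ov² (1 + λ V_DS) = 0.5 × 6 × 2.42² × (1 + 0.09 × 3.05) = 22.4 mA.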